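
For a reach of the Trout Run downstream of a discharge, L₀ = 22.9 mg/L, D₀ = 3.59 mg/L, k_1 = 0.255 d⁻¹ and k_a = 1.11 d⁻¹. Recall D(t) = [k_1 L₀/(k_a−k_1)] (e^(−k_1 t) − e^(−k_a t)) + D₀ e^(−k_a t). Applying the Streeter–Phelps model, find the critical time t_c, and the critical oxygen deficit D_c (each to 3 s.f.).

At the critical point dD/dt = 0, so k_1 L₀ e^(−k_1 t) = k_a D. Substituting D(t) from the Streeter–Phelps equation and solving for t gives
t_c = ln[(k_a/k_1)(1 − D₀(k_a−k_1)/(k_1 L₀))] / (k_a−k_1).
Here k_a−k_1 = 0.8550 d⁻¹ and 1 − D₀(k_a−k_1)/(k_1 L₀) = 1 − 3.59×0.8550/(0.255×22.9) = 0.4744, so
t_c = ln(4.353 × 0.4744) / 0.8550 = 0.7251 / 0.8550 = 0.8480 d.
D_c = (k_1/k_a) L₀ e^(−k_1 t_c) = (0.255/1.11) × 22.9 × e^(−0.255×0.8480) = 0.2297 × 22.9 × 0.8055 = 4.238 mg/L.

t_c ≈ 0.848 d; D_c ≈ 4.24 mg/L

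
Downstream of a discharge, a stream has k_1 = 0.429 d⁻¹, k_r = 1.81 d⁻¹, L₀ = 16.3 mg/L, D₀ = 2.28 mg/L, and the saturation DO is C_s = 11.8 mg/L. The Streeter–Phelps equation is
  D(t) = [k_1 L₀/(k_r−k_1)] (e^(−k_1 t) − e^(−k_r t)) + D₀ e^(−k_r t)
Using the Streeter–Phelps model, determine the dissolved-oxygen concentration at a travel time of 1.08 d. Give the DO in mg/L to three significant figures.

k_1 L₀/(k_r−k_1) = 0.429×16.3/(1.81−0.429) = 6.993/1.381 = 5.064 mg/L.
e^(−k_1 t) = e^(−0.429×1.080) = 0.6292; e^(−k_r t) = e^(−1.81×1.080) = 0.1416.
D = 5.064 × (0.6292 − 0.1416) + 2.28 × 0.1416 = 2.469 + 0.3228 = 2.792 mg/L.
DO = C_s − D = 11.8 − 2.792 = 9.008 mg/L.

DO ≈ 9.01 mg/L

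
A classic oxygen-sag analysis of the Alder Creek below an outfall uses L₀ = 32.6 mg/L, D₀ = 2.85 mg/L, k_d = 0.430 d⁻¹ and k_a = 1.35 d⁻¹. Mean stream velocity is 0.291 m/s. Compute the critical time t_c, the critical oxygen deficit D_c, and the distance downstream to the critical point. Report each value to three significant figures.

t_c ≈ 1.02 d; D_c ≈ 6.70 mg/L; x_c ≈ 25.6 km

t_c = [1/(k_a−k_d)] ln[(k_a/k_d)(1 − D₀(k_a−k_d)/(k_d L₀))]
= [1/(1.35−0.430)] ln[(1.35/0.430)(1 − 2.85×0.9200/(0.430×32.6))]
= (1/0.9200) ln[3.140 × 0.8130] = 1.087 × ln(2.552) = 1.087 × 0.9370 = 1.018 d.
L(t_c) = L₀ e^(−k_d t_c) = 32.6 × 0.6454 = 21.04 mg/L, and at the critical point k_a D_c = k_d L, so D_c = (0.430/1.35) × 21.04 = 6.701 mg/L.
x_c = v t_c = 0.291 m/s × 1.018 d × 86400 s/d = 25610 m ≈ 25.6 km.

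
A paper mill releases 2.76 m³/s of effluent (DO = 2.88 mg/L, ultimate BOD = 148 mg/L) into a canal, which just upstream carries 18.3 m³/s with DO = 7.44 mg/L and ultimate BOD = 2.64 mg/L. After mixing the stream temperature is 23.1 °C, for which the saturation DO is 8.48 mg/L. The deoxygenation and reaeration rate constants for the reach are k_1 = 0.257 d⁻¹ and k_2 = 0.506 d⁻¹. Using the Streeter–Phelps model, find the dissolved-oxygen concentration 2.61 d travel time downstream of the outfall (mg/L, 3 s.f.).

Mixed DO = (18.3×7.44 + 2.76×2.88)/(18.3+2.76) = 144.1/21.06 = 6.842 mg/L.
Mixed L₀ = (18.3×2.64 + 2.76×148)/(21.06) = 456.8/21.06 = 21.69 mg/L.
Initial deficit D₀ = C_s − DO₀ = 8.48 − 6.842 = 1.638 mg/L.
D(2.61) = [0.257×21.69/(0.506−0.257)](e^(−0.257×2.61) − e^(−0.506×2.61)) + 1.638 e^(−0.506×2.61)
= 22.39 × (0.5113 − 0.2670) + 1.638 × 0.2670 = 5.908 mg/L.
DO = 8.48 − 5.908 = 2.572 mg/L.

DO ≈ 2.57 mg/L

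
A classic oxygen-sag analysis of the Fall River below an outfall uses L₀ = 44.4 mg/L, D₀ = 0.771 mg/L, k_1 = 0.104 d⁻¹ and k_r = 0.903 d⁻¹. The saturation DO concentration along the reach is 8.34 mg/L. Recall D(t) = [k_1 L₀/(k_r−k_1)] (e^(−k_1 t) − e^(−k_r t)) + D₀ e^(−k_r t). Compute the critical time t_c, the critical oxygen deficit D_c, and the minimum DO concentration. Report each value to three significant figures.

At the critical point dD/dt = 0, so k_1 L₀ e^(−k_1 t) = k_r D. Substituting D(t) from the Streeter–Phelps equation and solving for t gives
t_c = ln[(k_r/k_1)(1 − D₀(k_r−k_1)/(k_1 L₀))] / (k_r−k_1).
Here k_r−k_1 = 0.7990 d⁻¹ and 1 − D₀(k_r−k_1)/(k_1 L₀) = 1 − 0.771×0.7990/(0.104×44.4) = 0.8666, so
t_c = ln(8.683 × 0.8666) / 0.7990 = 2.018 / 0.7990 = 2.526 d.
D_c = (k_1/k_r) L₀ e^(−k_1 t_c) = (0.104/0.903) × 44.4 × e^(−0.104×2.526) = 0.1152 × 44.4 × 0.7690 = 3.932 mg/L.
Minimum DO = C_s − D_c = 8.34 − 3.932 = 4.408 mg/L.

t_c ≈ 2.53 d; D_c ≈ 3.93 mg/L; min DO ≈ 4.41 mg/L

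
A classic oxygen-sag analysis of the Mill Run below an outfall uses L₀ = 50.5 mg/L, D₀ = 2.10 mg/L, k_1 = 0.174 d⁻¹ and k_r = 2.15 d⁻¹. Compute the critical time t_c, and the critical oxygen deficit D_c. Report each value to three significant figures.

t_c ≈ 0.949 d; D_c ≈ 3.46 mg/L

At the critical point dD/dt = 0, so k_1 L₀ e^(−k_1 t) = k_r D. Substituting D(t) from the Streeter–Phelps equation and solving for t gives
t_c = ln[(k_r/k_1)(1 − D₀(k_r−k_1)/(k_1 L₀))] / (k_r−k_1).
Here k_r−k_1 = 1.976 d⁻¹ and 1 − D₀(k_r−k_1)/(k_1 L₀) = 1 − 2.10×1.976/(0.174×50.5) = 0.5278, so
t_c = ln(12.36 × 0.5278) / 1.976 = 1.875 / 1.976 = 0.9489 d.
L(t_c) = L₀ e^(−k_1 t_c) = 50.5 × 0.8478 = 42.81 mg/L, and at the critical point k_r D_c = k_1 L, so D_c = (0.174/2.15) × 42.81 = 3.465 mg/L.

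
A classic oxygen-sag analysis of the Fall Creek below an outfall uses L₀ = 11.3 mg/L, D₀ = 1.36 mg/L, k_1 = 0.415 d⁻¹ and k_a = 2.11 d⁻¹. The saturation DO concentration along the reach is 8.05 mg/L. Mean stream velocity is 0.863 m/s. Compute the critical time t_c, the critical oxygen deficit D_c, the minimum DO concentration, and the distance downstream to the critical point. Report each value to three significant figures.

t_c ≈ 0.560 d; D_c ≈ 1.76 mg/L; min DO ≈ 6.29 mg/L; x_c ≈ 41.8 km

At the critical point dD/dt = 0, so k_1 L₀ e^(−k_1 t) = k_a D. Substituting D(t) from the Streeter–Phelps equation and solving for t gives
t_c = ln[(k_a/k_1)(1 − D₀(k_a−k_1)/(k_1 L₀))] / (k_a−k_1).
Here k_a−k_1 = 1.695 d⁻¹ and 1 − D₀(k_a−k_1)/(k_1 L₀) = 1 − 1.36×1.695/(0.415×11.3) = 0.5084, so
t_c = ln(5.084 × 0.5084) / 1.695 = 0.9497 / 1.695 = 0.5603 d.
D_c = (k_1/k_a) L₀ e^(−k_1 t_c) = (0.415/2.11) × 11.3 × e^(−0.415×0.5603) = 0.1967 × 11.3 × 0.7925 = 1.761 mg/L.
Minimum DO = C_s − D_c = 8.05 − 1.761 = 6.289 mg/L.
x_c = v t_c = 0.863 m/s × 0.5603 d × 86400 s/d = 41780 m ≈ 41.8 km.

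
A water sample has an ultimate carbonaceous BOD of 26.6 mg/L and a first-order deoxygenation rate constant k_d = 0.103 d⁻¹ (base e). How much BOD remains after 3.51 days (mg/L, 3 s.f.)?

L ≈ 18.5 mg/L

L_t = L₀ e^(−k_d t) = 26.6 × e^(−0.103×3.51) = 26.6 × 0.6966 = 18.53 mg/L.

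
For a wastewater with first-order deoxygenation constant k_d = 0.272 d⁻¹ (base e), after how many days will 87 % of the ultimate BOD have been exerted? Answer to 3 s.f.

t ≈ 7.50 d

y/L₀ = 1 − e^(−k_d t) = 0.87 ⇒ e^(−k_d t) = 0.130
t = −ln(0.130) / 0.272 = 2.040 / 0.272 = 7.501 d.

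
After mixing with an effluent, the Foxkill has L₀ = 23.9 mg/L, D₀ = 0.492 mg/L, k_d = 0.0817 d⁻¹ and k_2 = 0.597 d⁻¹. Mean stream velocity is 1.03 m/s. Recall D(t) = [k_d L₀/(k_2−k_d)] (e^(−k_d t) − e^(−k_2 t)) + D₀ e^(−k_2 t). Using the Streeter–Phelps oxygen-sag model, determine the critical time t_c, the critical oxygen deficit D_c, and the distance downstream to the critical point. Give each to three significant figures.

t_c ≈ 3.59 d; D_c ≈ 2.44 mg/L; x_c ≈ 319 km

With k_2/k_d = 7.307 and 1 − D₀(k_2−k_d)/(k_d L₀) = 0.8702,
t_c = ln(7.307 × 0.8702) / (0.597 − 0.0817) = ln(6.358) / 0.5153 = 1.850/0.5153 = 3.590 d.
L(t_c) = L₀ e^(−k_d t_c) = 23.9 × 0.7458 = 17.82 mg/L, and at the critical point k_2 D_c = k_d L, so D_c = (0.0817/0.597) × 17.82 = 2.439 mg/L.
x_c = v t_c = 1.03 m/s × 3.590 d × 86400 s/d = 319500 m ≈ 319 km.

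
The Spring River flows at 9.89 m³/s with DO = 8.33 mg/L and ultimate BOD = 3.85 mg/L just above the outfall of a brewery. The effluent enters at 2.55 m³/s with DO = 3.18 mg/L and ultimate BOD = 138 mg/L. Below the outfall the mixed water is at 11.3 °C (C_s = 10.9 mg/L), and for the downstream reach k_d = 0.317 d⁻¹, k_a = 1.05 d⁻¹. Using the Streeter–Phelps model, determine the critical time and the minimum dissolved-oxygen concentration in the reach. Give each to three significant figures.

Mixed DO = (9.89×8.33 + 2.55×3.18)/(9.89+2.55) = 90.49/12.44 = 7.274 mg/L.
Mixed L₀ = (9.89×3.85 + 2.55×138)/(12.44) = 390.0/12.44 = 31.35 mg/L.
Initial deficit D₀ = C_s − DO₀ = 10.9 − 7.274 = 3.626 mg/L.
t_c = (1/0.7330) ln[(1.05/0.317)(1 − 3.626×0.7330/(0.317×31.35))] = 1.364 × ln(2.426) = 1.209 d.
D_c = (0.317/1.05) × 31.35 × e^(−0.317×1.209) = 0.3019 × 31.35 × 0.6816 = 6.451 mg/L.
Minimum DO = 10.9 − 6.451 = 4.449 mg/L.

t_c ≈ 1.21 d; minimum DO ≈ 4.45 mg/L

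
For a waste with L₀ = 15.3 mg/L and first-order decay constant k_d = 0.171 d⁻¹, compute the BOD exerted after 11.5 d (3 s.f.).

y ≈ 13.2 mg/L

y_t = L₀(1 − e^(−k_d t)) = 15.3 × (1 − e^(−0.171×11.5))
= 15.3 × (1 − 0.1399) = 15.3 × 0.8601 = 13.16 mg/L.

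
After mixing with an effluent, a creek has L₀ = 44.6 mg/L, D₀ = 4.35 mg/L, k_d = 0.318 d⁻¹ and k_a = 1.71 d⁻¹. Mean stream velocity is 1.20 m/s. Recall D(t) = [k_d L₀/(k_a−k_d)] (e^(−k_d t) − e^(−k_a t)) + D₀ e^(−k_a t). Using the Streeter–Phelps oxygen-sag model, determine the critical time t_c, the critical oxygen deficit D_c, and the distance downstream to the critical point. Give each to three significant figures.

t_c ≈ 0.809 d; D_c ≈ 6.41 mg/L; x_c ≈ 83.8 km

t_c = [1/(k_a−k_d)] ln[(k_a/k_d)(1 − D₀(k_a−k_d)/(k_d L₀))]
= [1/(1.71−0.318)] ln[(1.71/0.318)(1 − 4.35×1.392/(0.318×44.6))]
= (1/1.392) ln[5.377 × 0.5731] = 0.7184 × ln(3.082) = 0.7184 × 1.125 = 0.8085 d.
L(t_c) = L₀ e^(−k_d t_c) = 44.6 × 0.7733 = 34.49 mg/L, and at the critical point k_a D_c = k_d L, so D_c = (0.318/1.71) × 34.49 = 6.414 mg/L.
x_c = v t_c = 1.20 m/s × 0.8085 d × 86400 s/d = 83830 m ≈ 83.8 km.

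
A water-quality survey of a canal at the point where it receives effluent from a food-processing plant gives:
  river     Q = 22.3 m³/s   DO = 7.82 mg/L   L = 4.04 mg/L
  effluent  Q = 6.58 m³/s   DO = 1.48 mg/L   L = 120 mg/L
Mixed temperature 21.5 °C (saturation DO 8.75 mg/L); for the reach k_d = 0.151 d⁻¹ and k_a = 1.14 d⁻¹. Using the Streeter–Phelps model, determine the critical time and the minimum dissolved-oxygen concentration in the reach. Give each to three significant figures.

t_c ≈ 1.32 d; minimum DO ≈ 5.45 mg/L

Mixed DO = (22.3×7.82 + 6.58×1.48)/(22.3+6.58) = 184.1/28.88 = 6.375 mg/L.
Mixed L₀ = (22.3×4.04 + 6.58×120)/(28.88) = 879.7/28.88 = 30.46 mg/L.
Initial deficit D₀ = C_s − DO₀ = 8.75 − 6.375 = 2.375 mg/L.
t_c = (1/0.9890) ln[(1.14/0.151)(1 − 2.375×0.9890/(0.151×30.46))] = 1.011 × ln(3.695) = 1.322 d.
D_c = (0.151/1.14) × 30.46 × e^(−0.151×1.322) = 0.1325 × 30.46 × 0.8191 = 3.305 mg/L.
Minimum DO = 8.75 − 3.305 = 5.445 mg/L.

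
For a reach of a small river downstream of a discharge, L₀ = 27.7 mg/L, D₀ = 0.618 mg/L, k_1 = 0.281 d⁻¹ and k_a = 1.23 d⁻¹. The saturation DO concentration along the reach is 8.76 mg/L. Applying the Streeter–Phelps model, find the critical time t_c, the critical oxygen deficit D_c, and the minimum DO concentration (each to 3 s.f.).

At the critical point dD/dt = 0, so k_1 L₀ e^(−k_1 t) = k_a D. Substituting D(t) from the Streeter–Phelps equation and solving for t gives
t_c = ln[(k_a/k_1)(1 − D₀(k_a−k_1)/(k_1 L₀))] / (k_a−k_1).
Here k_a−k_1 = 0.9490 d⁻¹ and 1 − D₀(k_a−k_1)/(k_1 L₀) = 1 − 0.618×0.9490/(0.281×27.7) = 0.9247, so
t_c = ln(4.377 × 0.9247) / 0.9490 = 1.398 / 0.9490 = 1.473 d.
D_c = (k_1/k_a) L₀ e^(−k_1 t_c) = (0.281/1.23) × 27.7 × e^(−0.281×1.473) = 0.2285 × 27.7 × 0.6610 = 4.183 mg/L.
Minimum DO = C_s − D_c = 8.76 − 4.183 = 4.577 mg/L.

t_c ≈ 1.47 d; D_c ≈ 4.18 mg/L; min DO ≈ 4.58 mg/L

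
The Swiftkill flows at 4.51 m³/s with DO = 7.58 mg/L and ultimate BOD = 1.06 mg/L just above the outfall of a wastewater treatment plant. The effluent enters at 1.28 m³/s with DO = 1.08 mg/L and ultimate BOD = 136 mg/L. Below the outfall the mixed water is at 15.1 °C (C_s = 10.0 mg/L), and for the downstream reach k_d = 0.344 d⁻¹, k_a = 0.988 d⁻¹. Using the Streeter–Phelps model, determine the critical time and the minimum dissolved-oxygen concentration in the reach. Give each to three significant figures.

t_c ≈ 1.22 d; minimum DO ≈ 2.94 mg/L

Mixed DO = (4.51×7.58 + 1.28×1.08)/(4.51+1.28) = 35.57/5.790 = 6.143 mg/L.
Mixed L₀ = (4.51×1.06 + 1.28×136)/(5.790) = 178.9/5.790 = 30.89 mg/L.
Initial deficit D₀ = C_s − DO₀ = 10.0 − 6.143 = 3.857 mg/L.
t_c = (1/0.6440) ln[(0.988/0.344)(1 − 3.857×0.6440/(0.344×30.89))] = 1.553 × ln(2.201) = 1.225 d.
D_c = (0.344/0.988) × 30.89 × e^(−0.344×1.225) = 0.3482 × 30.89 × 0.6562 = 7.057 mg/L.
Minimum DO = 10.0 − 7.057 = 2.943 mg/L.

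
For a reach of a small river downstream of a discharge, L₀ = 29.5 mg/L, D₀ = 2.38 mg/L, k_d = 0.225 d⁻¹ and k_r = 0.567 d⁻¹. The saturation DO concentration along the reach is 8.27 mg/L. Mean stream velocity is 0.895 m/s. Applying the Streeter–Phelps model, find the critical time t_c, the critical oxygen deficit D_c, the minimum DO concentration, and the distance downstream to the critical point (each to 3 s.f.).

With k_r/k_d = 2.520 and 1 − D₀(k_r−k_d)/(k_d L₀) = 0.8774,
t_c = ln(2.520 × 0.8774) / (0.567 − 0.225) = ln(2.211) / 0.3420 = 0.7934/0.3420 = 2.320 d.
D_c = (k_d/k_r) L₀ e^(−k_d t_c) = (0.225/0.567) × 29.5 × e^(−0.225×2.320) = 0.3968 × 29.5 × 0.5933 = 6.946 mg/L.
Minimum DO = C_s − D_c = 8.27 − 6.946 = 1.324 mg/L.
x_c = v t_c = 0.895 m/s × 2.320 d × 86400 s/d = 179400 m ≈ 179 km.

t_c ≈ 2.32 d; D_c ≈ 6.95 mg/L; min DO ≈ 1.32 mg/L; x_c ≈ 179 km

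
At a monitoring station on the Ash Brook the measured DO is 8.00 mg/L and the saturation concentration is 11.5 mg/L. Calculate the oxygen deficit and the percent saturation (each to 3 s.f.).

D ≈ 3.50 mg/L; 69.6 % saturation

D = C_s − C = 11.5 − 8.00 = 3.50 mg/L.
% saturation = 8.00/11.5 × 100 = 69.6 %.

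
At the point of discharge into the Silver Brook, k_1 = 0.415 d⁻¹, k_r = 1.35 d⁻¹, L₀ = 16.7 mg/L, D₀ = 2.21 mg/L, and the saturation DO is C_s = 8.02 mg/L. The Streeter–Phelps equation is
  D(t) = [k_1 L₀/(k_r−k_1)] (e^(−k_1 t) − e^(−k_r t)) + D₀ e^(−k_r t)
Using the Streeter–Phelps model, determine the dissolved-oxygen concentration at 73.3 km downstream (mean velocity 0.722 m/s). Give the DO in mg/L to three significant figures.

DO ≈ 4.53 mg/L

Travel time t = x/v = 73.3 km / (0.722 m/s) = 73300 m / 0.722 m/s = 101500 s = 1.175 d.
k_1 L₀/(k_r−k_1) = 0.415×16.7/(1.35−0.415) = 6.930/0.9350 = 7.412 mg/L.
e^(−k_1 t) = e^(−0.415×1.175) = 0.6141; e^(−k_r t) = e^(−1.35×1.175) = 0.2047.
D = 7.412 × (0.6141 − 0.2047) + 2.21 × 0.2047 = 3.035 + 0.4523 = 3.487 mg/L.
DO = C_s − D = 8.02 − 3.487 = 4.533 mg/L.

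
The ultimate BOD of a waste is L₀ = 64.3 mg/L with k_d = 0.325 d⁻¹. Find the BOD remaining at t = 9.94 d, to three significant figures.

L_t = L₀ e^(−k_d t) = 64.3 × e^(−0.325×9.94) = 64.3 × 0.03954 = 2.542 mg/L.

L ≈ 2.54 mg/L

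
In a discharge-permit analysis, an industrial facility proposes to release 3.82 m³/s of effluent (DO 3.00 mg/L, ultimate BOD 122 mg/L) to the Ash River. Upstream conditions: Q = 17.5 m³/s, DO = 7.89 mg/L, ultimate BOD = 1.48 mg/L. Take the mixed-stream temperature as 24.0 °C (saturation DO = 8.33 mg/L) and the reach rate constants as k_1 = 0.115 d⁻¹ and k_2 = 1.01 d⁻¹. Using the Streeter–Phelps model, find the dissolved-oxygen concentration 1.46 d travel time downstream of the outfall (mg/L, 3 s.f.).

DO ≈ 6.20 mg/L

Mixed DO = (17.5×7.89 + 3.82×3.00)/(17.5+3.82) = 149.5/21.32 = 7.014 mg/L.
Mixed L₀ = (17.5×1.48 + 3.82×122)/(21.32) = 491.9/21.32 = 23.07 mg/L.
Initial deficit D₀ = C_s − DO₀ = 8.33 − 7.014 = 1.316 mg/L.
D(1.46) = [0.115×23.07/(1.01−0.115)](e^(−0.115×1.46) − e^(−1.01×1.46)) + 1.316 e^(−1.01×1.46)
= 2.965 × (0.8454 − 0.2289) + 1.316 × 0.2289 = 2.129 mg/L.
DO = 8.33 − 2.129 = 6.201 mg/L.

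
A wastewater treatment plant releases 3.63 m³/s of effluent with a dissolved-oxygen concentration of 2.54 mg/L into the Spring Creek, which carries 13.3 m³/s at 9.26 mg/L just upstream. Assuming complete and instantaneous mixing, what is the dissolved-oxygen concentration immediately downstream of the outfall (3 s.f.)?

7.82 mg/L

Flow-weighted mixing: C = (Q_r C_r + Q_w C_w)/(Q_r + Q_w)
= (13.3×9.26 + 3.63×2.54)/(13.3 + 3.63) = 132.4/16.93 = 7.819 mg/L.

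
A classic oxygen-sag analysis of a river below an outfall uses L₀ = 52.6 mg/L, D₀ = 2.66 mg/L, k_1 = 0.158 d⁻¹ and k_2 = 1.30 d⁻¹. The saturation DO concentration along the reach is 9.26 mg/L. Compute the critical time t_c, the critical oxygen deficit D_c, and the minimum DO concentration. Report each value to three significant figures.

At the critical point dD/dt = 0, so k_1 L₀ e^(−k_1 t) = k_2 D. Substituting D(t) from the Streeter–Phelps equation and solving for t gives
t_c = ln[(k_2/k_1)(1 − D₀(k_2−k_1)/(k_1 L₀))] / (k_2−k_1).
Here k_2−k_1 = 1.142 d⁻¹ and 1 − D₀(k_2−k_1)/(k_1 L₀) = 1 − 2.66×1.142/(0.158×52.6) = 0.6345, so
t_c = ln(8.228 × 0.6345) / 1.142 = 1.653 / 1.142 = 1.447 d.
L(t_c) = L₀ e^(−k_1 t_c) = 52.6 × 0.7956 = 41.85 mg/L, and at the critical point k_2 D_c = k_1 L, so D_c = (0.158/1.30) × 41.85 = 5.086 mg/L.
Minimum DO = C_s − D_c = 9.26 − 5.086 = 4.174 mg/L.

t_c ≈ 1.45 d; D_c ≈ 5.09 mg/L; min DO ≈ 4.17 mg/L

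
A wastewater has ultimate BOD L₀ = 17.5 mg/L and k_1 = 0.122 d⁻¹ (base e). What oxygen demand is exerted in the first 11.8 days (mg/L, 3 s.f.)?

y ≈ 13.4 mg/L

y_t = L₀(1 − e^(−k_1 t)) = 17.5 × (1 − e^(−0.122×11.8))
= 17.5 × (1 − 0.2370) = 17.5 × 0.7630 = 13.35 mg/L.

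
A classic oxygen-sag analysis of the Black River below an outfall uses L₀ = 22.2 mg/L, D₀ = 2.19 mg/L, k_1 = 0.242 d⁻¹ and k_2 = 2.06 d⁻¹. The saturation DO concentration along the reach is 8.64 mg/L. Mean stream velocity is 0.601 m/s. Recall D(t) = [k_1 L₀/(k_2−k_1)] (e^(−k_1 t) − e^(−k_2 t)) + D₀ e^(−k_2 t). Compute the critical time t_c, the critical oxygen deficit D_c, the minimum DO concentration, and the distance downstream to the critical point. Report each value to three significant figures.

With k_2/k_1 = 8.512 and 1 − D₀(k_2−k_1)/(k_1 L₀) = 0.2589,
t_c = ln(8.512 × 0.2589) / (2.06 − 0.242) = ln(2.204) / 1.818 = 0.7903/1.818 = 0.4347 d.
L(t_c) = L₀ e^(−k_1 t_c) = 22.2 × 0.9002 = 19.98 mg/L, and at the critical point k_2 D_c = k_1 L, so D_c = (0.242/2.06) × 19.98 = 2.348 mg/L.
Minimum DO = C_s − D_c = 8.64 − 2.348 = 6.292 mg/L.
x_c = v t_c = 0.601 m/s × 0.4347 d × 86400 s/d = 22570 m ≈ 22.6 km.

t_c ≈ 0.435 d; D_c ≈ 2.35 mg/L; min DO ≈ 6.29 mg/L; x_c ≈ 22.6 km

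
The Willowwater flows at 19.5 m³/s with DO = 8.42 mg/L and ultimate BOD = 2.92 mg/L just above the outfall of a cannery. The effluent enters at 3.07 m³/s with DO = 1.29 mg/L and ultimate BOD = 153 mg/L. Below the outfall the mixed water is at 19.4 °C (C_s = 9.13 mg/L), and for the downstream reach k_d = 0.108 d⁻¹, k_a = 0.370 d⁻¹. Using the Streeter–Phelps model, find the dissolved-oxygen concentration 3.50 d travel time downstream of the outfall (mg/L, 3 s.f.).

DO ≈ 4.71 mg/L

Mixed DO = (19.5×8.42 + 3.07×1.29)/(19.5+3.07) = 168.2/22.57 = 7.450 mg/L.
Mixed L₀ = (19.5×2.92 + 3.07×153)/(22.57) = 526.6/22.57 = 23.33 mg/L.
Initial deficit D₀ = C_s − DO₀ = 9.13 − 7.450 = 1.680 mg/L.
D(3.50) = [0.108×23.33/(0.370−0.108)](e^(−0.108×3.50) − e^(−0.370×3.50)) + 1.680 e^(−0.370×3.50)
= 9.619 × (0.6852 − 0.2739) + 1.680 × 0.2739 = 4.417 mg/L.
DO = 9.13 − 4.417 = 4.713 mg/L.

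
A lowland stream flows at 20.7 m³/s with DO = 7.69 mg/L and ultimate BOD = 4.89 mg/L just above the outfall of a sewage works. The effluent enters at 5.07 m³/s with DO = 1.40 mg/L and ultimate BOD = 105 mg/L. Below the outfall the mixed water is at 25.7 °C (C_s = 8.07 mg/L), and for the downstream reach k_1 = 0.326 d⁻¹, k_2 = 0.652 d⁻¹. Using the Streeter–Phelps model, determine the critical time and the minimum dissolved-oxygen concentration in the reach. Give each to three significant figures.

Mixed DO = (20.7×7.69 + 5.07×1.40)/(20.7+5.07) = 166.3/25.77 = 6.453 mg/L.
Mixed L₀ = (20.7×4.89 + 5.07×105)/(25.77) = 633.6/25.77 = 24.59 mg/L.
Initial deficit D₀ = C_s − DO₀ = 8.07 − 6.453 = 1.617 mg/L.
t_c = (1/0.3260) ln[(0.652/0.326)(1 − 1.617×0.3260/(0.326×24.59))] = 3.067 × ln(1.868) = 1.917 d.
D_c = (0.326/0.652) × 24.59 × e^(−0.326×1.917) = 0.5000 × 24.59 × 0.5352 = 6.579 mg/L.
Minimum DO = 8.07 − 6.579 = 1.491 mg/L.

t_c ≈ 1.92 d; minimum DO ≈ 1.49 mg/L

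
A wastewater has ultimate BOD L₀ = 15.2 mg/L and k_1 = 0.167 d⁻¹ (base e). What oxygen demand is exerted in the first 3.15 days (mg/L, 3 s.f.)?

y ≈ 6.22 mg/L

y_t = L₀(1 − e^(−k_1 t)) = 15.2 × (1 − e^(−0.167×3.15))
= 15.2 × (1 − 0.5909) = 15.2 × 0.4091 = 6.218 mg/L.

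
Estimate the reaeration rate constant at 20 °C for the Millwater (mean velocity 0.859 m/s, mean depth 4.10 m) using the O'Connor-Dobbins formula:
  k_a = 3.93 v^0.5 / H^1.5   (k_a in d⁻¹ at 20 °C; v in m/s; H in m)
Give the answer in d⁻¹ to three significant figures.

k_a ≈ 0.439 d⁻¹

k_a = 3.93 × 0.859^0.5 / 4.10^1.5 = 3.93 × 0.9268 / 8.302 = 0.4387 d⁻¹.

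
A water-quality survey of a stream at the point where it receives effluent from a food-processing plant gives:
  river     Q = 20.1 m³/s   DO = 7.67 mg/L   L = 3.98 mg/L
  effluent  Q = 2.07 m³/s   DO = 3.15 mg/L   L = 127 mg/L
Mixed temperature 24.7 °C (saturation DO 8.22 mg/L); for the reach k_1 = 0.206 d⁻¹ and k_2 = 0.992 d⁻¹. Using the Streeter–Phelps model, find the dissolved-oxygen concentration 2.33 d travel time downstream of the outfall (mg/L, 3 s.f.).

Mixed DO = (20.1×7.67 + 2.07×3.15)/(20.1+2.07) = 160.7/22.17 = 7.248 mg/L.
Mixed L₀ = (20.1×3.98 + 2.07×127)/(22.17) = 342.9/22.17 = 15.47 mg/L.
Initial deficit D₀ = C_s − DO₀ = 8.22 − 7.248 = 0.9720 mg/L.
D(2.33) = [0.206×15.47/(0.992−0.206)](e^(−0.206×2.33) − e^(−0.992×2.33)) + 0.9720 e^(−0.992×2.33)
= 4.054 × (0.6188 − 0.09913) + 0.9720 × 0.09913 = 2.203 mg/L.
DO = 8.22 − 2.203 = 6.017 mg/L.

DO ≈ 6.02 mg/L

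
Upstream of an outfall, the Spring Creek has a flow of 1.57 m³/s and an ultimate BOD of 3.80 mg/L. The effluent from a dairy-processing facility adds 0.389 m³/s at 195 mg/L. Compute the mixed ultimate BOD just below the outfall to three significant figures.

Flow-weighted mixing: C = (Q_r C_r + Q_w C_w)/(Q_r + Q_w)
= (1.57×3.80 + 0.389×195)/(1.57 + 0.389) = 81.82/1.959 = 41.77 mg/L.

41.8 mg/L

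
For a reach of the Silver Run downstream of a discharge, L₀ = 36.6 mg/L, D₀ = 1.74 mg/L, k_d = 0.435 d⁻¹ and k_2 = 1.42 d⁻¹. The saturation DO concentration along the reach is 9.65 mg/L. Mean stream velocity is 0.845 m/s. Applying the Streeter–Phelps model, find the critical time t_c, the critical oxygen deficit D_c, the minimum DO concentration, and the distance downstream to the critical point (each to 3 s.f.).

t_c = [1/(k_2−k_d)] ln[(k_2/k_d)(1 − D₀(k_2−k_d)/(k_d L₀))]
= [1/(1.42−0.435)] ln[(1.42/0.435)(1 − 1.74×0.9850/(0.435×36.6))]
= (1/0.9850) ln[3.264 × 0.8923] = 1.015 × ln(2.913) = 1.015 × 1.069 = 1.085 d.
D_c = (k_d/k_2) L₀ e^(−k_d t_c) = (0.435/1.42) × 36.6 × e^(−0.435×1.085) = 0.3063 × 36.6 × 0.6236 = 6.992 mg/L.
Minimum DO = C_s − D_c = 9.65 − 6.992 = 2.658 mg/L.
x_c = v t_c = 0.845 m/s × 1.085 d × 86400 s/d = 79250 m ≈ 79.2 km.

t_c ≈ 1.09 d; D_c ≈ 6.99 mg/L; min DO ≈ 2.66 mg/L; x_c ≈ 79.2 km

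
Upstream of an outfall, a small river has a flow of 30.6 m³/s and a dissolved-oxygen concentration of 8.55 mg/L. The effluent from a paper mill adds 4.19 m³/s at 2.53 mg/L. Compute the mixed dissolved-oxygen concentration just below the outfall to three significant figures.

Flow-weighted mixing: C = (Q_r C_r + Q_w C_w)/(Q_r + Q_w)
= (30.6×8.55 + 4.19×2.53)/(30.6 + 4.19) = 272.2/34.79 = 7.825 mg/L.

7.82 mg/L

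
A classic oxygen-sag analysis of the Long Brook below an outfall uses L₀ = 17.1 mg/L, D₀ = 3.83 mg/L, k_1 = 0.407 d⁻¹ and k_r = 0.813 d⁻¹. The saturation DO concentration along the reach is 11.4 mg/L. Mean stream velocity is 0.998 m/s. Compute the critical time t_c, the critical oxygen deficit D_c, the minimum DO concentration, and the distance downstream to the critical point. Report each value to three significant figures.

At the critical point dD/dt = 0, so k_1 L₀ e^(−k_1 t) = k_r D. Substituting D(t) from the Streeter–Phelps equation and solving for t gives
t_c = ln[(k_r/k_1)(1 − D₀(k_r−k_1)/(k_1 L₀))] / (k_r−k_1).
Here k_r−k_1 = 0.4060 d⁻¹ and 1 − D₀(k_r−k_1)/(k_1 L₀) = 1 − 3.83×0.4060/(0.407×17.1) = 0.7766, so
t_c = ln(1.998 × 0.7766) / 0.4060 = 0.4391 / 0.4060 = 1.081 d.
D_c = (k_1/k_r) L₀ e^(−k_1 t_c) = (0.407/0.813) × 17.1 × e^(−0.407×1.081) = 0.5006 × 17.1 × 0.6439 = 5.513 mg/L.
Minimum DO = C_s − D_c = 11.4 − 5.513 = 5.887 mg/L.
x_c = v t_c = 0.998 m/s × 1.081 d × 86400 s/d = 93250 m ≈ 93.2 km.

t_c ≈ 1.08 d; D_c ≈ 5.51 mg/L; min DO ≈ 5.89 mg/L; x_c ≈ 93.2 km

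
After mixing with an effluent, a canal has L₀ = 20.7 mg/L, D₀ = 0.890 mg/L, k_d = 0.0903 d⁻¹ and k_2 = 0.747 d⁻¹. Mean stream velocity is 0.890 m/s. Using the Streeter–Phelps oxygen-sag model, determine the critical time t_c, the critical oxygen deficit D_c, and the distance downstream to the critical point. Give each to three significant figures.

t_c ≈ 2.65 d; D_c ≈ 1.97 mg/L; x_c ≈ 204 km

t_c = [1/(k_2−k_d)] ln[(k_2/k_d)(1 − D₀(k_2−k_d)/(k_d L₀))]
= [1/(0.747−0.0903)] ln[(0.747/0.0903)(1 − 0.890×0.6567/(0.0903×20.7))]
= (1/0.6567) ln[8.272 × 0.6873] = 1.523 × ln(5.686) = 1.523 × 1.738 = 2.647 d.
D_c = (k_d/k_2) L₀ e^(−k_d t_c) = (0.0903/0.747) × 20.7 × e^(−0.0903×2.647) = 0.1209 × 20.7 × 0.7874 = 1.970 mg/L.
x_c = v t_c = 0.890 m/s × 2.647 d × 86400 s/d = 203500 m ≈ 204 km.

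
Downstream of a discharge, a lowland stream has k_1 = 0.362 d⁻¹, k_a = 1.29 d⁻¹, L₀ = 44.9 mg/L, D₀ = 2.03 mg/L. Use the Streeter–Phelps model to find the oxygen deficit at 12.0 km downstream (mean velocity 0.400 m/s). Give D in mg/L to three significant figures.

D ≈ 5.55 mg/L

Travel time t = x/v = 12.0 km / (0.400 m/s) = 12000 m / 0.400 m/s = 30000 s = 0.3472 d.
k_1 L₀/(k_a−k_1) = 0.362×44.9/(1.29−0.362) = 16.25/0.9280 = 17.51 mg/L.
e^(−k_1 t) = e^(−0.362×0.3472) = 0.8819; e^(−k_a t) = e^(−1.29×0.3472) = 0.6390.
D = 17.51 × (0.8819 − 0.6390) + 2.03 × 0.6390 = 4.255 + 1.297 = 5.552 mg/L.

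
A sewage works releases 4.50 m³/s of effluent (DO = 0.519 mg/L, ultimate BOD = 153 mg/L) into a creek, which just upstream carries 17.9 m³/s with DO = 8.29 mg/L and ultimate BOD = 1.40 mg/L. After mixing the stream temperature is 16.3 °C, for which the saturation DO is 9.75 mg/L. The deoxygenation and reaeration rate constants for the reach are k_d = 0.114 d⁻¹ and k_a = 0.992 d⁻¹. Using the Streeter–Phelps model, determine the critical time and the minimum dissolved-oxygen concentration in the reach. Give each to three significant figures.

t_c ≈ 0.971 d; minimum DO ≈ 6.47 mg/L

Mixed DO = (17.9×8.29 + 4.50×0.519)/(17.9+4.50) = 150.7/22.40 = 6.729 mg/L.
Mixed L₀ = (17.9×1.40 + 4.50×153)/(22.40) = 713.6/22.40 = 31.86 mg/L.
Initial deficit D₀ = C_s − DO₀ = 9.75 − 6.729 = 3.021 mg/L.
t_c = (1/0.8780) ln[(0.992/0.114)(1 − 3.021×0.8780/(0.114×31.86))] = 1.139 × ln(2.346) = 0.9711 d.
D_c = (0.114/0.992) × 31.86 × e^(−0.114×0.9711) = 0.1149 × 31.86 × 0.8952 = 3.277 mg/L.
Minimum DO = 9.75 − 3.277 = 6.473 mg/L.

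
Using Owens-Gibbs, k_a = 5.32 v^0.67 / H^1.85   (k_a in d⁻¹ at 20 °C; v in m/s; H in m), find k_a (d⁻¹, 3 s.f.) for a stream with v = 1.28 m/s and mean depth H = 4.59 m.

k_a ≈ 0.374 d⁻¹

k_a = 5.32 × 1.28^0.67 / 4.59^1.85 = 5.32 × 1.180 / 16.76 = 0.3744 d⁻¹.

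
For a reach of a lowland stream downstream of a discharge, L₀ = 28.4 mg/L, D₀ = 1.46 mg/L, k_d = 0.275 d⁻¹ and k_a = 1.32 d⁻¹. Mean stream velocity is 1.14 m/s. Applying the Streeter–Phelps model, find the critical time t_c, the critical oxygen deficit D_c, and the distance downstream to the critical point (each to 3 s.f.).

t_c ≈ 1.29 d; D_c ≈ 4.15 mg/L; x_c ≈ 127 km

At the critical point dD/dt = 0, so k_d L₀ e^(−k_d t) = k_a D. Substituting D(t) from the Streeter–Phelps equation and solving for t gives
t_c = ln[(k_a/k_d)(1 − D₀(k_a−k_d)/(k_d L₀))] / (k_a−k_d).
Here k_a−k_d = 1.045 d⁻¹ and 1 − D₀(k_a−k_d)/(k_d L₀) = 1 − 1.46×1.045/(0.275×28.4) = 0.8046, so
t_c = ln(4.800 × 0.8046) / 1.045 = 1.351 / 1.045 = 1.293 d.
D_c = (k_d/k_a) L₀ e^(−k_d t_c) = (0.275/1.32) × 28.4 × e^(−0.275×1.293) = 0.2083 × 28.4 × 0.7008 = 4.146 mg/L.
x_c = v t_c = 1.14 m/s × 1.293 d × 86400 s/d = 127400 m ≈ 127 km.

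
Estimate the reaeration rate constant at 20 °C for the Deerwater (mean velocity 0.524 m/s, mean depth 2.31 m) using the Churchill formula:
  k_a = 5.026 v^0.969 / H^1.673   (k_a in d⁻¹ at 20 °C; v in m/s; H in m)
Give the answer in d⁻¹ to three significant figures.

k_a = 5.026 × 0.524^0.969 / 2.31^1.673 = 5.026 × 0.5346 / 4.058 = 0.6621 d⁻¹.

k_a ≈ 0.662 d⁻¹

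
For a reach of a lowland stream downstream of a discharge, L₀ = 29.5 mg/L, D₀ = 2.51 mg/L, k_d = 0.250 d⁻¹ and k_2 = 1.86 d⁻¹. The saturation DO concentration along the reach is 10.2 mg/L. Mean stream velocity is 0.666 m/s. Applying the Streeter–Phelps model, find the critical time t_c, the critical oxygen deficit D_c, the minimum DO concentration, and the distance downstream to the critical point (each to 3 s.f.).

t_c ≈ 0.753 d; D_c ≈ 3.28 mg/L; min DO ≈ 6.92 mg/L; x_c ≈ 43.4 km

At the critical point dD/dt = 0, so k_d L₀ e^(−k_d t) = k_2 D. Substituting D(t) from the Streeter–Phelps equation and solving for t gives
t_c = ln[(k_2/k_d)(1 − D₀(k_2−k_d)/(k_d L₀))] / (k_2−k_d).
Here k_2−k_d = 1.610 d⁻¹ and 1 − D₀(k_2−k_d)/(k_d L₀) = 1 − 2.51×1.610/(0.250×29.5) = 0.4521, so
t_c = ln(7.440 × 0.4521) / 1.610 = 1.213 / 1.610 = 0.7534 d.
L(t_c) = L₀ e^(−k_d t_c) = 29.5 × 0.8283 = 24.44 mg/L, and at the critical point k_2 D_c = k_d L, so D_c = (0.250/1.86) × 24.44 = 3.284 mg/L.
Minimum DO = C_s − D_c = 10.2 − 3.284 = 6.916 mg/L.
x_c = v t_c = 0.666 m/s × 0.7534 d × 86400 s/d = 43350 m ≈ 43.4 km.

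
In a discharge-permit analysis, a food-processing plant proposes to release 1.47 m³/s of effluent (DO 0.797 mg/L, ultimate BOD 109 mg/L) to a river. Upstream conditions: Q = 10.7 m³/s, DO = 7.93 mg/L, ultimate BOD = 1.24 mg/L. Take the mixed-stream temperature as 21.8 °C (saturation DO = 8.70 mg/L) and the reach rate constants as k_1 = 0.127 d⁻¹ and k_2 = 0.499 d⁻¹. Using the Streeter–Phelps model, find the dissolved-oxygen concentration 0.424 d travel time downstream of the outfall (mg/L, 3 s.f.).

DO ≈ 6.71 mg/L

Mixed DO = (10.7×7.93 + 1.47×0.797)/(10.7+1.47) = 86.02/12.17 = 7.068 mg/L.
Mixed L₀ = (10.7×1.24 + 1.47×109)/(12.17) = 173.5/12.17 = 14.26 mg/L.
Initial deficit D₀ = C_s − DO₀ = 8.70 − 7.068 = 1.632 mg/L.
D(0.424) = [0.127×14.26/(0.499−0.127)](e^(−0.127×0.424) − e^(−0.499×0.424)) + 1.632 e^(−0.499×0.424)
= 4.867 × (0.9476 − 0.8093) + 1.632 × 0.8093 = 1.993 mg/L.
DO = 8.70 − 1.993 = 6.707 mg/L.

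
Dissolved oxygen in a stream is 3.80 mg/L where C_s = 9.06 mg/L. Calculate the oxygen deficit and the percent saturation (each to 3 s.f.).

D = C_s − C = 9.06 − 3.80 = 5.26 mg/L.
% saturation = 3.80/9.06 × 100 = 41.9 %.

D ≈ 5.26 mg/L; 41.9 % saturation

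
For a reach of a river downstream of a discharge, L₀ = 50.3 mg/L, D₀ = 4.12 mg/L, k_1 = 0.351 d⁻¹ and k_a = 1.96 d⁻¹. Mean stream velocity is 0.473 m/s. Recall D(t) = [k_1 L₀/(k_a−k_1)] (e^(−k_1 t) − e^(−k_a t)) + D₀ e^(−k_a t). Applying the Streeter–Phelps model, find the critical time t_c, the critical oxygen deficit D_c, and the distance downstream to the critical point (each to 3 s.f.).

t_c ≈ 0.776 d; D_c ≈ 6.86 mg/L; x_c ≈ 31.7 km

t_c = [1/(k_a−k_1)] ln[(k_a/k_1)(1 − D₀(k_a−k_1)/(k_1 L₀))]
= [1/(1.96−0.351)] ln[(1.96/0.351)(1 − 4.12×1.609/(0.351×50.3))]
= (1/1.609) ln[5.584 × 0.6245] = 0.6215 × ln(3.487) = 0.6215 × 1.249 = 0.7764 d.
L(t_c) = L₀ e^(−k_1 t_c) = 50.3 × 0.7615 = 38.30 mg/L, and at the critical point k_a D_c = k_1 L, so D_c = (0.351/1.96) × 38.30 = 6.859 mg/L.
x_c = v t_c = 0.473 m/s × 0.7764 d × 86400 s/d = 31730 m ≈ 31.7 km.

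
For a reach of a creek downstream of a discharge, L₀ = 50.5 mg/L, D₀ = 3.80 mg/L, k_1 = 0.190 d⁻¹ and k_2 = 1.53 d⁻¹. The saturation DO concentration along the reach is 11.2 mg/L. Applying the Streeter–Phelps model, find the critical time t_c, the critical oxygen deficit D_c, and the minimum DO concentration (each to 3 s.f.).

t_c = [1/(k_2−k_1)] ln[(k_2/k_1)(1 − D₀(k_2−k_1)/(k_1 L₀))]
= [1/(1.53−0.190)] ln[(1.53/0.190)(1 − 3.80×1.340/(0.190×50.5))]
= (1/1.340) ln[8.053 × 0.4693] = 0.7463 × ln(3.779) = 0.7463 × 1.330 = 0.9922 d.
D_c = (k_1/k_2) L₀ e^(−k_1 t_c) = (0.190/1.53) × 50.5 × e^(−0.190×0.9922) = 0.1242 × 50.5 × 0.8282 = 5.194 mg/L.
Minimum DO = C_s − D_c = 11.2 − 5.194 = 6.006 mg/L.

t_c ≈ 0.992 d; D_c ≈ 5.19 mg/L; min DO ≈ 6.01 mg/L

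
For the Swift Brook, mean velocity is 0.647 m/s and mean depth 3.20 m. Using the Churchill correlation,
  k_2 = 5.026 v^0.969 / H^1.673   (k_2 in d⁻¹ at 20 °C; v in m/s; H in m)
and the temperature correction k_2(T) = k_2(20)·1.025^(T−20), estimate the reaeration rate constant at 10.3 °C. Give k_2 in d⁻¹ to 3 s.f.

k_2 ≈ 0.371 d⁻¹

k_2(20) = 5.026 × 0.647^0.969 / 3.20^1.673 = 5.026 × 0.6558 / 7.000 = 0.4708 d⁻¹.
k_2(10.3) = 0.4708 × 1.025^(10.3−20) = 0.4708 × 0.7870 = 0.3706 d⁻¹.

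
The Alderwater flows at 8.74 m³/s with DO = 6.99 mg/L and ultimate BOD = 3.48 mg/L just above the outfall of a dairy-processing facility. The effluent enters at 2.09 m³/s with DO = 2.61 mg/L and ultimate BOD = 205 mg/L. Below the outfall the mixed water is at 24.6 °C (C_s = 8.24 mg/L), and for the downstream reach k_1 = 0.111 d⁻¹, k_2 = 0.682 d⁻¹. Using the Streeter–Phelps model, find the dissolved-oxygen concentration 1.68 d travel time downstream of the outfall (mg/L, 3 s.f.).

DO ≈ 3.36 mg/L

Mixed DO = (8.74×6.99 + 2.09×2.61)/(8.74+2.09) = 66.55/10.83 = 6.145 mg/L.
Mixed L₀ = (8.74×3.48 + 2.09×205)/(10.83) = 458.9/10.83 = 42.37 mg/L.
Initial deficit D₀ = C_s − DO₀ = 8.24 − 6.145 = 2.095 mg/L.
D(1.68) = [0.111×42.37/(0.682−0.111)](e^(−0.111×1.68) − e^(−0.682×1.68)) + 2.095 e^(−0.682×1.68)
= 8.237 × (0.8299 − 0.3180) + 2.095 × 0.3180 = 4.882 mg/L.
DO = 8.24 − 4.882 = 3.358 mg/L.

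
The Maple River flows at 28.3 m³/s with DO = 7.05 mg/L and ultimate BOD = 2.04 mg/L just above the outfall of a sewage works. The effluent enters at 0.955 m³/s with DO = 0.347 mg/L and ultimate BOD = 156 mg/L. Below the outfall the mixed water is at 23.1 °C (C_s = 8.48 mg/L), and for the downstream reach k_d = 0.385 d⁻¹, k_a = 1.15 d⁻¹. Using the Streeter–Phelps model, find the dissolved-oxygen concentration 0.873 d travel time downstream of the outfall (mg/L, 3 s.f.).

Mixed DO = (28.3×7.05 + 0.955×0.347)/(28.3+0.955) = 199.8/29.25 = 6.831 mg/L.
Mixed L₀ = (28.3×2.04 + 0.955×156)/(29.25) = 206.7/29.25 = 7.066 mg/L.
Initial deficit D₀ = C_s − DO₀ = 8.48 − 6.831 = 1.649 mg/L.
D(0.873) = [0.385×7.066/(1.15−0.385)](e^(−0.385×0.873) − e^(−1.15×0.873)) + 1.649 e^(−1.15×0.873)
= 3.556 × (0.7145 − 0.3664) + 1.649 × 0.3664 = 1.842 mg/L.
DO = 8.48 − 1.842 = 6.638 mg/L.

DO ≈ 6.64 mg/L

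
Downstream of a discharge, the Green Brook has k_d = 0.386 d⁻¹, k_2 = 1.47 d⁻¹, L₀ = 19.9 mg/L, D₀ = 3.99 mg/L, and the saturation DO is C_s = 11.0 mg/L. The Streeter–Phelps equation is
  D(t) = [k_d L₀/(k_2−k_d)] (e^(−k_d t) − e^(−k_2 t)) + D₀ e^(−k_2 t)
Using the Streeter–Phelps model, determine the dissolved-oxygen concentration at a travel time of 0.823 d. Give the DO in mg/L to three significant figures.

k_d L₀/(k_2−k_d) = 0.386×19.9/(1.47−0.386) = 7.681/1.084 = 7.086 mg/L.
e^(−k_d t) = e^(−0.386×0.8230) = 0.7278; e^(−k_2 t) = e^(−1.47×0.8230) = 0.2983.
D = 7.086 × (0.7278 − 0.2983) + 3.99 × 0.2983 = 3.044 + 1.190 = 4.234 mg/L.
DO = C_s − D = 11.0 − 4.234 = 6.766 mg/L.

DO ≈ 6.77 mg/L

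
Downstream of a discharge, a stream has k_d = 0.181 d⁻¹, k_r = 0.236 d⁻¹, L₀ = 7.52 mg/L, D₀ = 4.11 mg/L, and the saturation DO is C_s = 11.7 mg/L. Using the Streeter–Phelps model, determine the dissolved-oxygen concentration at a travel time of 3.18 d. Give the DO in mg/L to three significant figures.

k_d L₀/(k_r−k_d) = 0.181×7.52/(0.236−0.181) = 1.361/0.05500 = 24.75 mg/L.
e^(−k_d t) = e^(−0.181×3.180) = 0.5624; e^(−k_r t) = e^(−0.236×3.180) = 0.4721.
D = 24.75 × (0.5624 − 0.4721) + 4.11 × 0.4721 = 2.233 + 1.940 = 4.174 mg/L.
DO = C_s − D = 11.7 − 4.174 = 7.526 mg/L.

DO ≈ 7.53 mg/L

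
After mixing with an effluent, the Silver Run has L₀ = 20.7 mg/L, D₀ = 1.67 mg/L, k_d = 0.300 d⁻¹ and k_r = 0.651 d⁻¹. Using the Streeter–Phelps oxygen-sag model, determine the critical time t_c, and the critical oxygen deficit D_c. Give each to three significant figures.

With k_r/k_d = 2.170 and 1 − D₀(k_r−k_d)/(k_d L₀) = 0.9056,
t_c = ln(2.170 × 0.9056) / (0.651 − 0.300) = ln(1.965) / 0.3510 = 0.6756/0.3510 = 1.925 d.
D_c = (k_d/k_r) L₀ e^(−k_d t_c) = (0.300/0.651) × 20.7 × e^(−0.300×1.925) = 0.4608 × 20.7 × 0.5613 = 5.355 mg/L.

t_c ≈ 1.92 d; D_c ≈ 5.35 mg/L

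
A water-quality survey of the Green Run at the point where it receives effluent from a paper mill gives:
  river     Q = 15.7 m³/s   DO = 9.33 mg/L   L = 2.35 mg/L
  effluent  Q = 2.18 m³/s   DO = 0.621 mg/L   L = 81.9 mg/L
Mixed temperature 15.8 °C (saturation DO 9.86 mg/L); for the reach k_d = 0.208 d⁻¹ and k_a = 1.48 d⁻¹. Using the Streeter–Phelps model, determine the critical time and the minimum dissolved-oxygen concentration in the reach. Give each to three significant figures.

t_c ≈ 0.246 d; minimum DO ≈ 8.25 mg/L

Mixed DO = (15.7×9.33 + 2.18×0.621)/(15.7+2.18) = 147.8/17.88 = 8.268 mg/L.
Mixed L₀ = (15.7×2.35 + 2.18×81.9)/(17.88) = 215.4/17.88 = 12.05 mg/L.
Initial deficit D₀ = C_s − DO₀ = 9.86 − 8.268 = 1.592 mg/L.
t_c = (1/1.272) ln[(1.48/0.208)(1 − 1.592×1.272/(0.208×12.05))] = 0.7862 × ln(1.367) = 0.2456 d.
D_c = (0.208/1.48) × 12.05 × e^(−0.208×0.2456) = 0.1405 × 12.05 × 0.9502 = 1.609 mg/L.
Minimum DO = 9.86 − 1.609 = 8.251 mg/L.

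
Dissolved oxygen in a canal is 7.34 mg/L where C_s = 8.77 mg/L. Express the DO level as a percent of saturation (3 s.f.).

% saturation = C/C_s × 100 = 7.34/8.77 × 100 = 83.7 %.

83.7 % saturation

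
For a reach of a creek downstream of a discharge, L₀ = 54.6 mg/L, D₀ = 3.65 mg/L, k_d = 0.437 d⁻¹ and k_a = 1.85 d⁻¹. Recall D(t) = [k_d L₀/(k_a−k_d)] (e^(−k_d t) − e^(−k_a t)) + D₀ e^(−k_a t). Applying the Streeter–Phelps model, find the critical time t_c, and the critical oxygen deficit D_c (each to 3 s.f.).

With k_a/k_d = 4.233 and 1 − D₀(k_a−k_d)/(k_d L₀) = 0.7838,
t_c = ln(4.233 × 0.7838) / (1.85 − 0.437) = ln(3.318) / 1.413 = 1.199/1.413 = 0.8489 d.
L(t_c) = L₀ e^(−k_d t_c) = 54.6 × 0.6901 = 37.68 mg/L, and at the critical point k_a D_c = k_d L, so D_c = (0.437/1.85) × 37.68 = 8.900 mg/L.

t_c ≈ 0.849 d; D_c ≈ 8.90 mg/L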